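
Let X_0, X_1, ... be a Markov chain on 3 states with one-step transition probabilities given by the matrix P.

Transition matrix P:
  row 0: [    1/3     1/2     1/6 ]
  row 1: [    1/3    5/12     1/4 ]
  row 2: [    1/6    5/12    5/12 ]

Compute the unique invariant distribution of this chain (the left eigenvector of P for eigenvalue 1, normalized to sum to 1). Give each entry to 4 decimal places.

Balance equations π_j = Σ_i π_i·P[i][j]:
  π_0 = 1/3·π_0 + 1/3·π_1 + 1/6·π_2
  π_1 = 1/2·π_0 + 5/12·π_1 + 5/12·π_2
  normalize: π_0 + π_1 + π_2 = 1
Solving the linear system gives exactly π = [17/59, 26/59, 16/59].

π = [0.2881, 0.4407, 0.2712]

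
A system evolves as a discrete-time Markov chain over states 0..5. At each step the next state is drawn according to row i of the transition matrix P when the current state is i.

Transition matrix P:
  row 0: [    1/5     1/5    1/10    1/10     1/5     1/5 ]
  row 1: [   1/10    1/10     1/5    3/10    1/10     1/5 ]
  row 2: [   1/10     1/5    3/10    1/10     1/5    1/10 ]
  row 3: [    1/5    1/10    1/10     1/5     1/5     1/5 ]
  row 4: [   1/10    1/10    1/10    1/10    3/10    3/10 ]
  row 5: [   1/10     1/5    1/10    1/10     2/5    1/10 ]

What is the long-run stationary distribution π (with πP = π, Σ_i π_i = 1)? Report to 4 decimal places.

Balance equations π_j = Σ_i π_i·P[i][j]:
  π_0 = 1/5·π_0 + 1/10·π_1 + 1/10·π_2 + 1/5·π_3 + 1/10·π_4 + 1/10·π_5
  π_1 = 1/5·π_0 + 1/10·π_1 + 1/5·π_2 + 1/10·π_3 + 1/10·π_4 + 1/5·π_5
  π_2 = 1/10·π_0 + 1/5·π_1 + 3/10·π_2 + 1/10·π_3 + 1/10·π_4 + 1/10·π_5
  π_3 = 1/10·π_0 + 3/10·π_1 + 1/10·π_2 + 1/5·π_3 + 1/10·π_4 + 1/10·π_5
  π_4 = 1/5·π_0 + 1/10·π_1 + 1/5·π_2 + 1/5·π_3 + 3/10·π_4 + 2/5·π_5
  normalize: π_0 + π_1 + π_2 + π_3 + π_4 + π_5 = 1
Solving the linear system gives exactly π = [4928/38783, 5669/38783, 11113/77566, 5569/38783, 9638/38783, 14845/77566].

π = [0.1271, 0.1462, 0.1433, 0.1436, 0.2485, 0.1914]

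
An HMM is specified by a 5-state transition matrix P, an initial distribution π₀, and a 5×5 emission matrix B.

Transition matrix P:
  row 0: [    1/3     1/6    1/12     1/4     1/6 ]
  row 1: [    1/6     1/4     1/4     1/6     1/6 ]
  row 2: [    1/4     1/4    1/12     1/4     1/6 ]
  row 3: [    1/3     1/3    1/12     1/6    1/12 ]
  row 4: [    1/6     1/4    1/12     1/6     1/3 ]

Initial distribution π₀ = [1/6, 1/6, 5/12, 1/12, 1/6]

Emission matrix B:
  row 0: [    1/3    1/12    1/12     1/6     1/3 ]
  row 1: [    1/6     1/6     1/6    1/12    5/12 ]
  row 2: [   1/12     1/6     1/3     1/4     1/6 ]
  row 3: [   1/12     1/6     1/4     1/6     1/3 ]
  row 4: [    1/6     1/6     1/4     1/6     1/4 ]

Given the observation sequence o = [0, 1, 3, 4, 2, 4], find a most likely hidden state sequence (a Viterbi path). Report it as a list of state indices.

path = [0, 3, 0, 0, 3, 1]

t=0: δ = [5.556e-02, 2.778e-02, 3.472e-02, 6.944e-03, 2.778e-02]  (obs o_0=0)
t=1: δ = [1.543e-03, 1.543e-03, 1.157e-03, 2.315e-03, 1.543e-03]  ψ = [0, 0, 1, 0, 0]  (obs o_1=1)
t=2: δ = [1.286e-04, 6.430e-05, 9.645e-05, 6.430e-05, 8.573e-05]  ψ = [3, 3, 1, 0, 4]  (obs o_2=3)
t=3: δ = [1.429e-05, 1.005e-05, 2.679e-06, 1.072e-05, 7.144e-06]  ψ = [0, 2, 1, 0, 4]  (obs o_3=4)
t=4: δ = [3.969e-07, 5.954e-07, 8.372e-07, 8.931e-07, 5.954e-07]  ψ = [0, 3, 1, 0, 0]  (obs o_4=2)
t=5: δ = [9.923e-08, 1.240e-07, 2.481e-08, 6.977e-08, 4.961e-08]  ψ = [3, 3, 1, 2, 4]  (obs o_5=4)
backtrack: best end state = 1; path = [0, 3, 0, 0, 3, 1]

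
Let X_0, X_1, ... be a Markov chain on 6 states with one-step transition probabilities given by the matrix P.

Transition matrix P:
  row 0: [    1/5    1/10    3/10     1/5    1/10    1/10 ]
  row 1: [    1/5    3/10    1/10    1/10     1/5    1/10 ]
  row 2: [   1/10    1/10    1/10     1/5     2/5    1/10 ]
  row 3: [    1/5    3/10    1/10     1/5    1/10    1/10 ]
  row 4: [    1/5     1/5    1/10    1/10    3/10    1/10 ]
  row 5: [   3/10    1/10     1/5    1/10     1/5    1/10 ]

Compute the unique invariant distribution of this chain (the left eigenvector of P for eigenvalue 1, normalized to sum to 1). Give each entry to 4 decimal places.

π = [0.1951, 0.1895, 0.1490, 0.1493, 0.2171, 0.1000]

Balance equations π_j = Σ_i π_i·P[i][j]:
  π_0 = 1/5·π_0 + 1/5·π_1 + 1/10·π_2 + 1/5·π_3 + 1/5·π_4 + 3/10·π_5
  π_1 = 1/10·π_0 + 3/10·π_1 + 1/10·π_2 + 3/10·π_3 + 1/5·π_4 + 1/10·π_5
  π_2 = 3/10·π_0 + 1/10·π_1 + 1/10·π_2 + 1/10·π_3 + 1/10·π_4 + 1/5·π_5
  π_3 = 1/5·π_0 + 1/10·π_1 + 1/5·π_2 + 1/5·π_3 + 1/10·π_4 + 1/10·π_5
  π_4 = 1/10·π_0 + 1/5·π_1 + 2/5·π_2 + 1/10·π_3 + 3/10·π_4 + 1/5·π_5
  normalize: π_0 + π_1 + π_2 + π_3 + π_4 + π_5 = 1
Solving the linear system gives exactly π = [199/1020, 2609/13770, 38/255, 457/3060, 2989/13770, 1/10].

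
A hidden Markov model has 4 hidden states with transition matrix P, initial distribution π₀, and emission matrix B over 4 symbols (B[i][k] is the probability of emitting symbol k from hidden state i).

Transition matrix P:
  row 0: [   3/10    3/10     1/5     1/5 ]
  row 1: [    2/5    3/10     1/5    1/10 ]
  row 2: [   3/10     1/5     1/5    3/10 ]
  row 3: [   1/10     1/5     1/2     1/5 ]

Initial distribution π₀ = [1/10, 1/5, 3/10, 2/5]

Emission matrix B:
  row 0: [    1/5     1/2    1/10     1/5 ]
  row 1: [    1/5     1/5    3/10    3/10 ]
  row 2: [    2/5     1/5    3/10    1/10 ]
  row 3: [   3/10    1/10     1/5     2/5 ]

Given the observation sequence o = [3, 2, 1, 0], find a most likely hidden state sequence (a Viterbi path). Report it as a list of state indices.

t=0: δ = [2.000e-02, 6.000e-02, 3.000e-02, 1.600e-01]  (obs o_0=3)
t=1: δ = [2.400e-03, 9.600e-03, 2.400e-02, 6.400e-03]  ψ = [1, 3, 3, 3]  (obs o_1=2)
t=2: δ = [3.600e-03, 9.600e-04, 9.600e-04, 7.200e-04]  ψ = [2, 2, 2, 2]  (obs o_2=1)
t=3: δ = [2.160e-04, 2.160e-04, 2.880e-04, 2.160e-04]  ψ = [0, 0, 0, 0]  (obs o_3=0)
backtrack: best end state = 2; path = [3, 2, 0, 2]

path = [3, 2, 0, 2]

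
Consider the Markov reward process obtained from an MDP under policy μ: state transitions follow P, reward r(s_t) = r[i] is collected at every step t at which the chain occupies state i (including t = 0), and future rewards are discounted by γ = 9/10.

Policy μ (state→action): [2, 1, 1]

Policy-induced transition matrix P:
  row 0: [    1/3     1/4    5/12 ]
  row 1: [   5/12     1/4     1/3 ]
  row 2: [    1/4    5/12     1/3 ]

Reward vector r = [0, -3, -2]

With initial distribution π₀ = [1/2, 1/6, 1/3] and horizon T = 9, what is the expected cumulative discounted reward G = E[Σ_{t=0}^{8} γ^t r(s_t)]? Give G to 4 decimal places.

G = -9.6512

t=0: π = [0.5000, 0.1667, 0.3333], E[r] = -1.1667, γ^t·E[r] = -1.166667, running G = -1.166667
t=1: π = [0.3194, 0.3056, 0.3750], E[r] = -1.6667, γ^t·E[r] = -1.500000, running G = -2.666667
t=2: π = [0.3275, 0.3125, 0.3600], E[r] = -1.6574, γ^t·E[r] = -1.342500, running G = -4.009167
t=3: π = [0.3294, 0.3100, 0.3606], E[r] = -1.6512, γ^t·E[r] = -1.203750, running G = -5.212917
t=4: π = [0.3291, 0.3101, 0.3608], E[r] = -1.6519, γ^t·E[r] = -1.083797, running G = -6.296714
t=5: π = [0.3291, 0.3101, 0.3608], E[r] = -1.6519, γ^t·E[r] = -0.975436, running G = -7.272150
t=6: π = [0.3291, 0.3101, 0.3608], E[r] = -1.6519, γ^t·E[r] = -0.877886, running G = -8.150036
t=7: π = [0.3291, 0.3101, 0.3608], E[r] = -1.6519, γ^t·E[r] = -0.790098, running G = -8.940134
t=8: π = [0.3291, 0.3101, 0.3608], E[r] = -1.6519, γ^t·E[r] = -0.711088, running G = -9.651222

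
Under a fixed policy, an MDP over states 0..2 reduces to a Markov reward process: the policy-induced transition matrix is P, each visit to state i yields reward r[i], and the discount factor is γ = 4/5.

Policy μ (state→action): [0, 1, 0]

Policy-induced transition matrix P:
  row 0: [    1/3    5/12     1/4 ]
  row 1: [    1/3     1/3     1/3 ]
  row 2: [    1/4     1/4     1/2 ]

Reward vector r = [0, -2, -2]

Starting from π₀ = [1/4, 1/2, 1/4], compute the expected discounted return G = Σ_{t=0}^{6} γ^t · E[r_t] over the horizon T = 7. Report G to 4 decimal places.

t=0: π = [0.2500, 0.5000, 0.2500], E[r] = -1.5000, γ^t·E[r] = -1.500000, running G = -1.500000
t=1: π = [0.3125, 0.3333, 0.3542], E[r] = -1.3750, γ^t·E[r] = -1.100000, running G = -2.600000
t=2: π = [0.3038, 0.3299, 0.3663], E[r] = -1.3924, γ^t·E[r] = -0.891111, running G = -3.491111
t=3: π = [0.3028, 0.3281, 0.3691], E[r] = -1.3944, γ^t·E[r] = -0.713926, running G = -4.205037
t=4: π = [0.3026, 0.3278, 0.3696], E[r] = -1.3948, γ^t·E[r] = -0.571328, running G = -4.776365
t=5: π = [0.3025, 0.3277, 0.3697], E[r] = -1.3949, γ^t·E[r] = -0.457092, running G = -5.233458
t=6: π = [0.3025, 0.3277, 0.3697], E[r] = -1.3950, γ^t·E[r] = -0.365679, running G = -5.599136

G = -5.5991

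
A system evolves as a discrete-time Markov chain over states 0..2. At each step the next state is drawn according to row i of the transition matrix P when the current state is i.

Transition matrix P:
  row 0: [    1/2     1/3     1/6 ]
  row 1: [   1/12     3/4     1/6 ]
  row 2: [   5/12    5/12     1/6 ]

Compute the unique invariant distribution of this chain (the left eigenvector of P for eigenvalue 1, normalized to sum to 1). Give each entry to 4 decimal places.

Balance equations π_j = Σ_i π_i·P[i][j]:
  π_0 = 1/2·π_0 + 1/12·π_1 + 5/12·π_2
  π_1 = 1/3·π_0 + 3/4·π_1 + 5/12·π_2
  normalize: π_0 + π_1 + π_2 = 1
Solving the linear system gives exactly π = [5/21, 25/42, 1/6].

π = [0.2381, 0.5952, 0.1667]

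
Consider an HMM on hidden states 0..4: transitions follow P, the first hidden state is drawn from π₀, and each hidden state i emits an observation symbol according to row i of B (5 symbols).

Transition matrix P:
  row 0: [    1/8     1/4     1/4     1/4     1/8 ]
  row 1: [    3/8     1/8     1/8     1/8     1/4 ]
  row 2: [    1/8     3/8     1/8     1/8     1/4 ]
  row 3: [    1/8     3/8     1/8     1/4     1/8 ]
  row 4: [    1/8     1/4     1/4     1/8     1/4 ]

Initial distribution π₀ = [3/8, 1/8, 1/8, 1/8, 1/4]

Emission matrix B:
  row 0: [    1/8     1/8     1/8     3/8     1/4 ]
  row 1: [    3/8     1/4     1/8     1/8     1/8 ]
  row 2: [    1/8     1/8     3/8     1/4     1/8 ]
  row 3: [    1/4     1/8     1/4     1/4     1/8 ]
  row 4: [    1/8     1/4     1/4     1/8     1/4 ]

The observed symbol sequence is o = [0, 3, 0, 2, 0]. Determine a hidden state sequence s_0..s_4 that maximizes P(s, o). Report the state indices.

t=0: δ = [4.688e-02, 4.688e-02, 1.562e-02, 3.125e-02, 3.125e-02]  (obs o_0=0)
t=1: δ = [6.592e-03, 1.465e-03, 2.930e-03, 2.930e-03, 1.465e-03]  ψ = [1, 0, 0, 0, 1]  (obs o_1=3)
t=2: δ = [1.030e-04, 6.180e-04, 2.060e-04, 4.120e-04, 1.030e-04]  ψ = [0, 0, 0, 0, 0]  (obs o_2=0)
t=3: δ = [2.897e-05, 1.931e-05, 2.897e-05, 2.575e-05, 3.862e-05]  ψ = [1, 3, 1, 3, 1]  (obs o_3=2)
t=4: δ = [9.052e-07, 4.074e-06, 1.207e-06, 1.810e-06, 1.207e-06]  ψ = [1, 2, 4, 0, 4]  (obs o_4=0)
backtrack: best end state = 1; path = [1, 0, 1, 2, 1]

path = [1, 0, 1, 2, 1]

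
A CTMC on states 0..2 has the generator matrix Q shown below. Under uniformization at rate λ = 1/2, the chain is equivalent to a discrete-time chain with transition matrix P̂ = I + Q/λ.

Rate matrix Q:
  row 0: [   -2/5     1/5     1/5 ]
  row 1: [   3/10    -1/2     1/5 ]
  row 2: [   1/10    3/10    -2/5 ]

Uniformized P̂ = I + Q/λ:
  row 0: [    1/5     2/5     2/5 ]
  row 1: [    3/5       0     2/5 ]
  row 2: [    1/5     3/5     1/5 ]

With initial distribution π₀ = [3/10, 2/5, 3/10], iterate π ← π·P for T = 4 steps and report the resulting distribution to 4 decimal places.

t=0: π = [0.3000, 0.4000, 0.3000]
t=1: π = [0.3600, 0.3000, 0.3400]
t=2: π = [0.3200, 0.3480, 0.3320]
t=3: π = [0.3392, 0.3272, 0.3336]
t=4: π = [0.3309, 0.3358, 0.3333]

π = [0.3309, 0.3358, 0.3333]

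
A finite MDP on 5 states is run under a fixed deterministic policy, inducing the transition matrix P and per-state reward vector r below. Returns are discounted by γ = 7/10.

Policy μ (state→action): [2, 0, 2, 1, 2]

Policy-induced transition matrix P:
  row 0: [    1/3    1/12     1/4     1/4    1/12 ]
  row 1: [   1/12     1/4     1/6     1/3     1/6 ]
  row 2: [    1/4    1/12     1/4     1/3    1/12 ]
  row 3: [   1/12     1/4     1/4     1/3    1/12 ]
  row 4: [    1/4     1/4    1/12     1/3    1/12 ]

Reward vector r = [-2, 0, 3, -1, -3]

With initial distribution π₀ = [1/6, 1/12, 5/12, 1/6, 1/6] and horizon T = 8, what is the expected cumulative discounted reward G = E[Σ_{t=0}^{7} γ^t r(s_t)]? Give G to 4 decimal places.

G = -0.4833

t=0: π = [0.1667, 0.0833, 0.4167, 0.1667, 0.1667], E[r] = 0.2500, γ^t·E[r] = 0.250000, running G = 0.250000
t=1: π = [0.2222, 0.1528, 0.2153, 0.3194, 0.0903], E[r] = -0.3889, γ^t·E[r] = -0.272222, running G = -0.022222
t=2: π = [0.1898, 0.1771, 0.2222, 0.3148, 0.0961], E[r] = -0.3160, γ^t·E[r] = -0.154826, running G = -0.177049
t=3: π = [0.1838, 0.1813, 0.2192, 0.3175, 0.0981], E[r] = -0.3218, γ^t·E[r] = -0.110363, running G = -0.287412
t=4: π = [0.1822, 0.1828, 0.2185, 0.3180, 0.0984], E[r] = -0.3221, γ^t·E[r] = -0.077332, running G = -0.364744
t=5: π = [0.1817, 0.1832, 0.2184, 0.3182, 0.0986], E[r] = -0.3222, γ^t·E[r] = -0.054153, running G = -0.418896
t=6: π = [0.1816, 0.1833, 0.2183, 0.3182, 0.0986], E[r] = -0.3222, γ^t·E[r] = -0.037912, running G = -0.456808
t=7: π = [0.1815, 0.1834, 0.2183, 0.3182, 0.0986], E[r] = -0.3223, γ^t·E[r] = -0.026539, running G = -0.483347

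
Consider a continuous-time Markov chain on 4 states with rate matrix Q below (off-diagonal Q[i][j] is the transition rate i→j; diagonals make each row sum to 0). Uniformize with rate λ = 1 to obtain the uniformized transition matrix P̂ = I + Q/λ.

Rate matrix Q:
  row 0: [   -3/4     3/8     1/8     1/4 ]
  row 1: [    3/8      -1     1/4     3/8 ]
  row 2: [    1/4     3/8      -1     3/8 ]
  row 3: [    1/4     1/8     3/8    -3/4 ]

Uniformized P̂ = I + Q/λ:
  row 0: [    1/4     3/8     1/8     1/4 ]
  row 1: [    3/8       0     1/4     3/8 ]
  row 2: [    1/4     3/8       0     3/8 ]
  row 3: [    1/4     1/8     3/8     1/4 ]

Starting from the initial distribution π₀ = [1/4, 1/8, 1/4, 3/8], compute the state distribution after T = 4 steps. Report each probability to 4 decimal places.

π = [0.2774, 0.2174, 0.2026, 0.3027]

t=0: π = [0.2500, 0.1250, 0.2500, 0.3750]
t=1: π = [0.2656, 0.2344, 0.2031, 0.2969]
t=2: π = [0.2793, 0.2129, 0.2031, 0.3047]
t=3: π = [0.2766, 0.2190, 0.2024, 0.3020]
t=4: π = [0.2774, 0.2174, 0.2026, 0.3027]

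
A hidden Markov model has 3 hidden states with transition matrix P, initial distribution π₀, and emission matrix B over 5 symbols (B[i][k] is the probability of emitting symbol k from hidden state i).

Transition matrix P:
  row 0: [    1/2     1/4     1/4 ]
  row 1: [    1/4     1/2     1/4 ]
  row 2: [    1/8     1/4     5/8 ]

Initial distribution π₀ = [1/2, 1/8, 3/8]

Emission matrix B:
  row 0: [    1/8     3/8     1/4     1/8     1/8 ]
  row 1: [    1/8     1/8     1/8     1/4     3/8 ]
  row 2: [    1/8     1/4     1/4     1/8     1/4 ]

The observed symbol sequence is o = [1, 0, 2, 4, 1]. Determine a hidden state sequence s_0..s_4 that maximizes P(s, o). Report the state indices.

t=0: δ = [1.875e-01, 1.562e-02, 9.375e-02]  (obs o_0=1)
t=1: δ = [1.172e-02, 5.859e-03, 7.324e-03]  ψ = [0, 0, 2]  (obs o_1=0)
t=2: δ = [1.465e-03, 3.662e-04, 1.144e-03]  ψ = [0, 0, 2]  (obs o_2=2)
t=3: δ = [9.155e-05, 1.373e-04, 1.788e-04]  ψ = [0, 0, 2]  (obs o_3=4)
t=4: δ = [1.717e-05, 8.583e-06, 2.794e-05]  ψ = [0, 1, 2]  (obs o_4=1)
backtrack: best end state = 2; path = [2, 2, 2, 2, 2]

path = [2, 2, 2, 2, 2]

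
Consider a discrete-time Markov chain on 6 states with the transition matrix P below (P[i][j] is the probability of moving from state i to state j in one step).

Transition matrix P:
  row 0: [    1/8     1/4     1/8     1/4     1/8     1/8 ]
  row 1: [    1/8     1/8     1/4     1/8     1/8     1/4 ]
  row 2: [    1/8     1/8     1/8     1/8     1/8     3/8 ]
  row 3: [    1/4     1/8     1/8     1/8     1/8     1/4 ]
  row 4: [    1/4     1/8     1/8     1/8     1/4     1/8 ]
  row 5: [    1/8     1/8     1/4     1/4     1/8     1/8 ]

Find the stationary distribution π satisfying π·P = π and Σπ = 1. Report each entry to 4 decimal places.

π = [0.1643, 0.1455, 0.1691, 0.1714, 0.1429, 0.2069]

Balance equations π_j = Σ_i π_i·P[i][j]:
  π_0 = 1/8·π_0 + 1/8·π_1 + 1/8·π_2 + 1/4·π_3 + 1/4·π_4 + 1/8·π_5
  π_1 = 1/4·π_0 + 1/8·π_1 + 1/8·π_2 + 1/8·π_3 + 1/8·π_4 + 1/8·π_5
  π_2 = 1/8·π_0 + 1/4·π_1 + 1/8·π_2 + 1/8·π_3 + 1/8·π_4 + 1/4·π_5
  π_3 = 1/4·π_0 + 1/8·π_1 + 1/8·π_2 + 1/8·π_3 + 1/8·π_4 + 1/4·π_5
  π_4 = 1/8·π_0 + 1/8·π_1 + 1/8·π_2 + 1/8·π_3 + 1/4·π_4 + 1/8·π_5
  normalize: π_0 + π_1 + π_2 + π_3 + π_4 + π_5 = 1
Solving the linear system gives exactly π = [1963/11949, 1739/11949, 2020/11949, 2048/11949, 1/7, 824/3983].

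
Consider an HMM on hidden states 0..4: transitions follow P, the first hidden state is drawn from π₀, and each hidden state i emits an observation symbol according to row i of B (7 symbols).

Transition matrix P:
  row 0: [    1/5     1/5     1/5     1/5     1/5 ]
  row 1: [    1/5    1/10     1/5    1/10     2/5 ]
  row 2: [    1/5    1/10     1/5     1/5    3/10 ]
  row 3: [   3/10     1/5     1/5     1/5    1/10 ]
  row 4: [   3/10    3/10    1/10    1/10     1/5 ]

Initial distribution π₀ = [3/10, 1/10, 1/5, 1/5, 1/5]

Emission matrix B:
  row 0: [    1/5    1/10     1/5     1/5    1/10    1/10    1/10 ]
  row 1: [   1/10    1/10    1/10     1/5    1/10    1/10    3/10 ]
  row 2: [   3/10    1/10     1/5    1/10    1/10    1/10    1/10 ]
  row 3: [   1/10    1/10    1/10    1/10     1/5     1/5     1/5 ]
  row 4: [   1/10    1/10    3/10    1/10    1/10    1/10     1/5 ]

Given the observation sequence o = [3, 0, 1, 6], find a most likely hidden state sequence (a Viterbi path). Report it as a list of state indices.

t=0: δ = [6.000e-02, 2.000e-02, 2.000e-02, 2.000e-02, 2.000e-02]  (obs o_0=3)
t=1: δ = [2.400e-03, 1.200e-03, 3.600e-03, 1.200e-03, 1.200e-03]  ψ = [0, 0, 0, 0, 0]  (obs o_1=0)
t=2: δ = [7.200e-05, 4.800e-05, 7.200e-05, 7.200e-05, 1.080e-04]  ψ = [2, 0, 2, 2, 2]  (obs o_2=1)
t=3: δ = [3.240e-06, 9.720e-06, 1.440e-06, 2.880e-06, 4.320e-06]  ψ = [4, 4, 0, 0, 2]  (obs o_3=6)
backtrack: best end state = 1; path = [0, 2, 4, 1]

path = [0, 2, 4, 1]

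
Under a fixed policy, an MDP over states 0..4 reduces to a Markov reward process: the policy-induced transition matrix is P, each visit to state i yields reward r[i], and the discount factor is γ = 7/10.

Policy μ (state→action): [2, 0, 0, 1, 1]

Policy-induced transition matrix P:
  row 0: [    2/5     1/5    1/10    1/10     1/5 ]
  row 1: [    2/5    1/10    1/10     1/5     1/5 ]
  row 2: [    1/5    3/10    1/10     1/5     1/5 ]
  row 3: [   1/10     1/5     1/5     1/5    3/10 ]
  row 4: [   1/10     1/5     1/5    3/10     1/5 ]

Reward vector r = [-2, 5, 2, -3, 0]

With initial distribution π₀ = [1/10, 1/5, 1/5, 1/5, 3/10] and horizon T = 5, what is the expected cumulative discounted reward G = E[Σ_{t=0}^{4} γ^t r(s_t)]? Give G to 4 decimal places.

G = 0.9457

t=0: π = [0.1000, 0.2000, 0.2000, 0.2000, 0.3000], E[r] = 0.6000, γ^t·E[r] = 0.600000, running G = 0.600000
t=1: π = [0.2100, 0.2000, 0.1500, 0.2200, 0.2200], E[r] = 0.2200, γ^t·E[r] = 0.154000, running G = 0.754000
t=2: π = [0.2380, 0.1950, 0.1440, 0.2010, 0.2220], E[r] = 0.1840, γ^t·E[r] = 0.090160, running G = 0.844160
t=3: π = [0.2443, 0.1949, 0.1423, 0.1984, 0.2201], E[r] = 0.1753, γ^t·E[r] = 0.060128, running G = 0.904288
t=4: π = [0.2460, 0.1947, 0.1419, 0.1976, 0.2198], E[r] = 0.1727, γ^t·E[r] = 0.041460, running G = 0.945748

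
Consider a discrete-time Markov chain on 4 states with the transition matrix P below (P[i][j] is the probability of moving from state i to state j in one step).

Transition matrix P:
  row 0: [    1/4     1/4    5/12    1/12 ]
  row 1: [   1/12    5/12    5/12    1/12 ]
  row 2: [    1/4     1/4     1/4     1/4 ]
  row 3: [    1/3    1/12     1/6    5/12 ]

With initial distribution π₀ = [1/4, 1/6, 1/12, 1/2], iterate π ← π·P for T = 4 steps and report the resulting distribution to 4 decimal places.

t=0: π = [0.2500, 0.1667, 0.0833, 0.5000]
t=1: π = [0.2639, 0.1944, 0.2778, 0.2639]
t=2: π = [0.2396, 0.2384, 0.3044, 0.2176]
t=3: π = [0.2284, 0.2535, 0.3115, 0.2066]
t=4: π = [0.2250, 0.2578, 0.3131, 0.2041]

π = [0.2250, 0.2578, 0.3131, 0.2041]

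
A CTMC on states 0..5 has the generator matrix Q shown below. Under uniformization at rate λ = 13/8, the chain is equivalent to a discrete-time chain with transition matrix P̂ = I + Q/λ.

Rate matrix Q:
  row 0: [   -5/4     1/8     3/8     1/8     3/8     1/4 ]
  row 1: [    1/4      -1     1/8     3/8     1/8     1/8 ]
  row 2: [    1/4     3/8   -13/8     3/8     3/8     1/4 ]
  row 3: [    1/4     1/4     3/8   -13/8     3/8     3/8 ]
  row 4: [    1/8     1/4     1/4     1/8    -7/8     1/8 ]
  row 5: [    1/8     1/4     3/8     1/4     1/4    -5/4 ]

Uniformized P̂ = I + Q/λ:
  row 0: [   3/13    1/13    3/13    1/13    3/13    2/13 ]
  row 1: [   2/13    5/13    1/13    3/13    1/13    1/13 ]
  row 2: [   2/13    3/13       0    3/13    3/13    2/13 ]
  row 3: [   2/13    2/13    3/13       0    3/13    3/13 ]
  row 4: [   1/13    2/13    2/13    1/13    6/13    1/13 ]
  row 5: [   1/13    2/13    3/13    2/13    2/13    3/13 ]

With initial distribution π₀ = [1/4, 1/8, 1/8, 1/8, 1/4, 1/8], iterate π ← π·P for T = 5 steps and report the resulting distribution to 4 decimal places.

π = [0.1344, 0.2012, 0.1470, 0.1311, 0.2460, 0.1403]

t=0: π = [0.2500, 0.1250, 0.1250, 0.1250, 0.2500, 0.1250]
t=1: π = [0.1442, 0.1731, 0.1635, 0.1154, 0.2596, 0.1442]
t=2: π = [0.1339, 0.1953, 0.1464, 0.1309, 0.2530, 0.1405]
t=3: π = [0.1339, 0.1999, 0.1475, 0.1302, 0.2483, 0.1402]
t=4: π = [0.1343, 0.2010, 0.1469, 0.1311, 0.2465, 0.1402]
t=5: π = [0.1344, 0.2012, 0.1470, 0.1311, 0.2460, 0.1403]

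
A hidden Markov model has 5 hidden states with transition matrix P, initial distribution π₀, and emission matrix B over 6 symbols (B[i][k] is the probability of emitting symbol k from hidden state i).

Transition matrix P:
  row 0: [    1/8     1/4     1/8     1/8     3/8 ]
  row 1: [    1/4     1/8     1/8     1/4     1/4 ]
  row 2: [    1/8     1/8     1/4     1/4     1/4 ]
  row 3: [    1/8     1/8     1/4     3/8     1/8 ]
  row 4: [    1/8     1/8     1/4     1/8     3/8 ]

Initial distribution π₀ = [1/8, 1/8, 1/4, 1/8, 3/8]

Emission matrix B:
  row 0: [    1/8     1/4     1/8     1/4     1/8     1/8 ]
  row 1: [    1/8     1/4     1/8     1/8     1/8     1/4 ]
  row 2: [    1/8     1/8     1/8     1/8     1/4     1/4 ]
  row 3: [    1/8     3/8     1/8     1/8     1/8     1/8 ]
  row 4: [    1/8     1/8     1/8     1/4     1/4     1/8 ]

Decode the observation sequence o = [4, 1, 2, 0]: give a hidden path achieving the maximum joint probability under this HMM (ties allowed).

path = [2, 3, 3, 3]

t=0: δ = [1.562e-02, 1.562e-02, 6.250e-02, 1.562e-02, 9.375e-02]  (obs o_0=4)
t=1: δ = [2.930e-03, 2.930e-03, 2.930e-03, 5.859e-03, 4.395e-03]  ψ = [4, 4, 4, 2, 4]  (obs o_1=1)
t=2: δ = [9.155e-05, 9.155e-05, 1.831e-04, 2.747e-04, 2.060e-04]  ψ = [1, 0, 3, 3, 4]  (obs o_2=2)
t=3: δ = [4.292e-06, 4.292e-06, 8.583e-06, 1.287e-05, 9.656e-06]  ψ = [3, 3, 3, 3, 4]  (obs o_3=0)
backtrack: best end state = 3; path = [2, 3, 3, 3]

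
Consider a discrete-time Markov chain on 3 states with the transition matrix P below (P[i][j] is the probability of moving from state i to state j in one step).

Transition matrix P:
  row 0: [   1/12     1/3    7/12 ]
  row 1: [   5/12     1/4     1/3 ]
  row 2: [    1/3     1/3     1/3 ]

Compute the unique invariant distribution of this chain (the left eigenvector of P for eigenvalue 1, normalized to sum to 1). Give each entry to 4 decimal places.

π = [0.2872, 0.3077, 0.4051]

Balance equations π_j = Σ_i π_i·P[i][j]:
  π_0 = 1/12·π_0 + 5/12·π_1 + 1/3·π_2
  π_1 = 1/3·π_0 + 1/4·π_1 + 1/3·π_2
  normalize: π_0 + π_1 + π_2 = 1
Solving the linear system gives exactly π = [56/195, 4/13, 79/195].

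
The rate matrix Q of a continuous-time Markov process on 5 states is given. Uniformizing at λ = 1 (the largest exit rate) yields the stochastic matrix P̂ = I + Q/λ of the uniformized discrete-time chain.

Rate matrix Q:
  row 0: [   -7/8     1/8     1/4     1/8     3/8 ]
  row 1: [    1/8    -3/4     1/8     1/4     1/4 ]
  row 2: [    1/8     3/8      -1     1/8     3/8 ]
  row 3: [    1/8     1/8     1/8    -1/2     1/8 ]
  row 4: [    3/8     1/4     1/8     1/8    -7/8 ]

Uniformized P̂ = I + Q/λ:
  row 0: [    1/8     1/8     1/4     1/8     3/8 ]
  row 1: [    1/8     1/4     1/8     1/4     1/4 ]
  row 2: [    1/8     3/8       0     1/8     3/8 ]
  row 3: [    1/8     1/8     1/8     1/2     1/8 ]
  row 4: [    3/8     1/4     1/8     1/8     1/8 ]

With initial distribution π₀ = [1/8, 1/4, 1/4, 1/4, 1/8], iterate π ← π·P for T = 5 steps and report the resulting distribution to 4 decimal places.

π = [0.1824, 0.2131, 0.1315, 0.2429, 0.2301]

t=0: π = [0.1250, 0.2500, 0.2500, 0.2500, 0.1250]
t=1: π = [0.1563, 0.2344, 0.1094, 0.2500, 0.2500]
t=2: π = [0.1875, 0.2129, 0.1309, 0.2480, 0.2207]
t=3: π = [0.1802, 0.2119, 0.1321, 0.2446, 0.2312]
t=4: π = [0.1828, 0.2134, 0.1310, 0.2432, 0.2296]
t=5: π = [0.1824, 0.2131, 0.1315, 0.2429, 0.2301]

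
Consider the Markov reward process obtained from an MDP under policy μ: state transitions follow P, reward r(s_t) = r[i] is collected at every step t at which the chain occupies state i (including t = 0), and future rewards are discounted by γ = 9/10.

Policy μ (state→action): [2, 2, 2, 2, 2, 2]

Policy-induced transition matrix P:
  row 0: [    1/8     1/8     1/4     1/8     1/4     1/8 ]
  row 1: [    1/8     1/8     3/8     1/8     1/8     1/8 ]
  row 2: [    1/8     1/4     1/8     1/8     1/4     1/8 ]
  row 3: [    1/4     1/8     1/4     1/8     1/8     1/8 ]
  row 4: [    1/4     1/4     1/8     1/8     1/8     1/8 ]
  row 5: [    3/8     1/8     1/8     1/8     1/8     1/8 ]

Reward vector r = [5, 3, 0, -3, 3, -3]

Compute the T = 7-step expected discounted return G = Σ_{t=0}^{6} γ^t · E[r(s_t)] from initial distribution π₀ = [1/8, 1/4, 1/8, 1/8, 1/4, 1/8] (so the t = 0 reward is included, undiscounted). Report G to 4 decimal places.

G = 6.6858

t=0: π = [0.1250, 0.2500, 0.1250, 0.1250, 0.2500, 0.1250], E[r] = 1.3750, γ^t·E[r] = 1.375000, running G = 1.375000
t=1: π = [0.2031, 0.1719, 0.2188, 0.1250, 0.1563, 0.1250], E[r] = 1.2500, γ^t·E[r] = 1.125000, running G = 2.500000
t=2: π = [0.1914, 0.1719, 0.2090, 0.1250, 0.1777, 0.1250], E[r] = 1.2559, γ^t·E[r] = 1.017246, running G = 3.517246
t=3: π = [0.1941, 0.1733, 0.2075, 0.1250, 0.1750, 0.1250], E[r] = 1.2656, γ^t·E[r] = 0.922641, running G = 4.439887
t=4: π = [0.1938, 0.1728, 0.2082, 0.1250, 0.1752, 0.1250], E[r] = 1.2628, γ^t·E[r] = 0.828555, running G = 5.268441
t=5: π = [0.1938, 0.1729, 0.2080, 0.1250, 0.1752, 0.1250], E[r] = 1.2634, γ^t·E[r] = 0.746026, running G = 6.014467
t=6: π = [0.1938, 0.1729, 0.2081, 0.1250, 0.1752, 0.1250], E[r] = 1.2633, γ^t·E[r] = 0.671383, running G = 6.685850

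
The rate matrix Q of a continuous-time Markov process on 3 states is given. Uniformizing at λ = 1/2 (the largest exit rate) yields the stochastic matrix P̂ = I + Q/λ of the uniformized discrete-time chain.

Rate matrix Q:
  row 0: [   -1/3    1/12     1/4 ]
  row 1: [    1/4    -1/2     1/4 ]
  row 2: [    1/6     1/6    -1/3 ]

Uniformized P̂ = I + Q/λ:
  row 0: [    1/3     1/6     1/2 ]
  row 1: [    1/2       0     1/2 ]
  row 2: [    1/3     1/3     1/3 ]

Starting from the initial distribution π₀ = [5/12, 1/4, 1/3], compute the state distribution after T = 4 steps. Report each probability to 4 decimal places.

t=0: π = [0.4167, 0.2500, 0.3333]
t=1: π = [0.3750, 0.1806, 0.4444]
t=2: π = [0.3634, 0.2106, 0.4259]
t=3: π = [0.3684, 0.2025, 0.4290]
t=4: π = [0.3671, 0.2044, 0.4285]

π = [0.3671, 0.2044, 0.4285]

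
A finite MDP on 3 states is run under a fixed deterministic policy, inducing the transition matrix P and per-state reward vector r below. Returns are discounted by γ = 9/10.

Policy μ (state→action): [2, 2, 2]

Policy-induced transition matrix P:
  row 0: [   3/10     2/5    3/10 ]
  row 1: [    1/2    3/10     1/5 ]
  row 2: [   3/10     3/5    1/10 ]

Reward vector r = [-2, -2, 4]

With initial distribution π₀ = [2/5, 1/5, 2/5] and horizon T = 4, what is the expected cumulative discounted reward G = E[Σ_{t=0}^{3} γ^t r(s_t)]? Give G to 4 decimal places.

t=0: π = [0.4000, 0.2000, 0.4000], E[r] = 0.4000, γ^t·E[r] = 0.400000, running G = 0.400000
t=1: π = [0.3400, 0.4600, 0.2000], E[r] = -0.8000, γ^t·E[r] = -0.720000, running G = -0.320000
t=2: π = [0.3920, 0.3940, 0.2140], E[r] = -0.7160, γ^t·E[r] = -0.579960, running G = -0.899960
t=3: π = [0.3788, 0.4034, 0.2178], E[r] = -0.6932, γ^t·E[r] = -0.505343, running G = -1.405303

G = -1.4053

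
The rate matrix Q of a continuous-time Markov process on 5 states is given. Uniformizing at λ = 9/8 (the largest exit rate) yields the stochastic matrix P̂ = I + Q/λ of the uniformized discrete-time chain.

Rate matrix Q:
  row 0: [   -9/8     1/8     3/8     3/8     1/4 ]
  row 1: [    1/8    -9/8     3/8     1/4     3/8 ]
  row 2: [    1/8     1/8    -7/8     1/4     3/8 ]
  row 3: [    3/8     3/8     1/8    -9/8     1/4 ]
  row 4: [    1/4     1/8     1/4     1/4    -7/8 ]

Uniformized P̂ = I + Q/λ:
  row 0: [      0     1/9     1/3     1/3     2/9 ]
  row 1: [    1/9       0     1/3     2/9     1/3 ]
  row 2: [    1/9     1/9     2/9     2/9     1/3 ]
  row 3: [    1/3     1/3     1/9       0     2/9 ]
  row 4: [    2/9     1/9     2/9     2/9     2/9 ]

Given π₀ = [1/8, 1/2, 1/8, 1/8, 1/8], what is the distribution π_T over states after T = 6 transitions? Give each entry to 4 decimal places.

t=0: π = [0.1250, 0.5000, 0.1250, 0.1250, 0.1250]
t=1: π = [0.1389, 0.0833, 0.2778, 0.2083, 0.2917]
t=2: π = [0.1744, 0.1481, 0.2238, 0.1914, 0.2623]
t=3: π = [0.1634, 0.1372, 0.2368, 0.1991, 0.2635]
t=4: π = [0.1665, 0.1401, 0.2335, 0.1961, 0.2638]
t=5: π = [0.1655, 0.1391, 0.2345, 0.1971, 0.2637]
t=6: π = [0.1658, 0.1395, 0.2342, 0.1968, 0.2637]

π = [0.1658, 0.1395, 0.2342, 0.1968, 0.2637]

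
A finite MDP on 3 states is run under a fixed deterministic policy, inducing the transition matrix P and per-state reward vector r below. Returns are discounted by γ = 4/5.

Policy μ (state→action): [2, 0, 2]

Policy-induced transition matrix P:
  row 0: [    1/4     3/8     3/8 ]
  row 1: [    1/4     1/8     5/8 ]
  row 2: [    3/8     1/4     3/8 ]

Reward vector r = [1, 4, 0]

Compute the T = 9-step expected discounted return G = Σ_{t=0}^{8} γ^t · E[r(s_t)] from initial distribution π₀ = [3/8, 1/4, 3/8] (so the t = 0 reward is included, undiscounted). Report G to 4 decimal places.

G = 5.8190

t=0: π = [0.3750, 0.2500, 0.3750], E[r] = 1.3750, γ^t·E[r] = 1.375000, running G = 1.375000
t=1: π = [0.2969, 0.2656, 0.4375], E[r] = 1.3594, γ^t·E[r] = 1.087500, running G = 2.462500
t=2: π = [0.3047, 0.2539, 0.4414], E[r] = 1.3203, γ^t·E[r] = 0.845000, running G = 3.307500
t=3: π = [0.3052, 0.2563, 0.4385], E[r] = 1.3306, γ^t·E[r] = 0.681250, running G = 3.988750
t=4: π = [0.3048, 0.2561, 0.4391], E[r] = 1.3292, γ^t·E[r] = 0.544450, running G = 4.533200
t=5: π = [0.3049, 0.2561, 0.4390], E[r] = 1.3292, γ^t·E[r] = 0.435565, running G = 4.968765
t=6: π = [0.3049, 0.2561, 0.4390], E[r] = 1.3293, γ^t·E[r] = 0.348462, running G = 5.317227
t=7: π = [0.3049, 0.2561, 0.4390], E[r] = 1.3293, γ^t·E[r] = 0.278768, running G = 5.595995
t=8: π = [0.3049, 0.2561, 0.4390], E[r] = 1.3293, γ^t·E[r] = 0.223014, running G = 5.819009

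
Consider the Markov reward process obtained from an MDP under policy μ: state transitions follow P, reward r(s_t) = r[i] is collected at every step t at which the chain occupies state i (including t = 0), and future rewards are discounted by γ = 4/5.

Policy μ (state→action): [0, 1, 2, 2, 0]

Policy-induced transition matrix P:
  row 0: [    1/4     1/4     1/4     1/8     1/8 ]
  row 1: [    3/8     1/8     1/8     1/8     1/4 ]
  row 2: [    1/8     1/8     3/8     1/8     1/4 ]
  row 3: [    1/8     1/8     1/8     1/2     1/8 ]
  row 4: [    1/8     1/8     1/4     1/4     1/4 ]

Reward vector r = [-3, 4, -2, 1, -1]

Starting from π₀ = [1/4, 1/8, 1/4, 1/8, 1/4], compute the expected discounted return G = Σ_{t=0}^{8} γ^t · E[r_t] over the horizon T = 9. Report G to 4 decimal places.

G = -2.2186

t=0: π = [0.2500, 0.1250, 0.2500, 0.1250, 0.2500], E[r] = -0.8750, γ^t·E[r] = -0.875000, running G = -0.875000
t=1: π = [0.1875, 0.1563, 0.2500, 0.2031, 0.2031], E[r] = -0.4375, γ^t·E[r] = -0.350000, running G = -1.225000
t=2: π = [0.1875, 0.1484, 0.2363, 0.2266, 0.2012], E[r] = -0.4160, γ^t·E[r] = -0.266250, running G = -1.491250
t=3: π = [0.1855, 0.1484, 0.2327, 0.2351, 0.1982], E[r] = -0.3914, γ^t·E[r] = -0.200375, running G = -1.691625
t=4: π = [0.1853, 0.1482, 0.2311, 0.2379, 0.1974], E[r] = -0.3849, γ^t·E[r] = -0.157650, running G = -1.849275
t=5: π = [0.1852, 0.1482, 0.2306, 0.2389, 0.1971], E[r] = -0.3824, γ^t·E[r] = -0.125311, running G = -1.974586
t=6: π = [0.1852, 0.1482, 0.2304, 0.2392, 0.1970], E[r] = -0.3816, γ^t·E[r] = -0.100039, running G = -2.074625
t=7: π = [0.1852, 0.1481, 0.2304, 0.2393, 0.1969], E[r] = -0.3813, γ^t·E[r] = -0.079974, running G = -2.154599
t=8: π = [0.1852, 0.1481, 0.2304, 0.2394, 0.1969], E[r] = -0.3813, γ^t·E[r] = -0.063964, running G = -2.218563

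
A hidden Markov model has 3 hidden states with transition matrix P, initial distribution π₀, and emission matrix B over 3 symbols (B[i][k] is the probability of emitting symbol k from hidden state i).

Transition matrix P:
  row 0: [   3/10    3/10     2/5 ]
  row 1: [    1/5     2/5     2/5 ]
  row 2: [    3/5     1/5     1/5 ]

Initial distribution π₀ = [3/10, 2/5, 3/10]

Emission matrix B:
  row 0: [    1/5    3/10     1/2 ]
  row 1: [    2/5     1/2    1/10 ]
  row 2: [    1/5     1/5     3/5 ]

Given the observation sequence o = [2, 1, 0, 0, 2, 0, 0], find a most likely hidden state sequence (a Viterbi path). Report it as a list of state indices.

t=0: δ = [1.500e-01, 4.000e-02, 1.800e-01]  (obs o_0=2)
t=1: δ = [3.240e-02, 2.250e-02, 1.200e-02]  ψ = [2, 0, 0]  (obs o_1=1)
t=2: δ = [1.944e-03, 3.888e-03, 2.592e-03]  ψ = [0, 0, 0]  (obs o_2=0)
t=3: δ = [3.110e-04, 6.221e-04, 3.110e-04]  ψ = [2, 1, 1]  (obs o_3=0)
t=4: δ = [9.331e-05, 2.488e-05, 1.493e-04]  ψ = [2, 1, 1]  (obs o_4=2)
t=5: δ = [1.792e-05, 1.194e-05, 7.465e-06]  ψ = [2, 2, 0]  (obs o_5=0)
t=6: δ = [1.075e-06, 2.150e-06, 1.433e-06]  ψ = [0, 0, 0]  (obs o_6=0)
backtrack: best end state = 1; path = [2, 0, 1, 1, 2, 0, 1]

path = [2, 0, 1, 1, 2, 0, 1]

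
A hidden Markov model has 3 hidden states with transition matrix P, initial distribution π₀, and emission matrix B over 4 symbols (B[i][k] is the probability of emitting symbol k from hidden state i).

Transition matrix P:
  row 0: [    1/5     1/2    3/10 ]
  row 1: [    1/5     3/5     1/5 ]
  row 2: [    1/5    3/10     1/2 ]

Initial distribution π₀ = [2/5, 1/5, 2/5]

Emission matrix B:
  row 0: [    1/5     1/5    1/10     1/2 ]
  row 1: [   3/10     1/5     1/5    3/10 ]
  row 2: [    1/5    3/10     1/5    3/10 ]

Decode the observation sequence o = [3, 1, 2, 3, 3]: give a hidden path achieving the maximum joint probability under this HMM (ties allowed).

path = [0, 1, 1, 1, 1]

t=0: δ = [2.000e-01, 6.000e-02, 1.200e-01]  (obs o_0=3)
t=1: δ = [8.000e-03, 2.000e-02, 1.800e-02]  ψ = [0, 0, 0]  (obs o_1=1)
t=2: δ = [4.000e-04, 2.400e-03, 1.800e-03]  ψ = [1, 1, 2]  (obs o_2=2)
t=3: δ = [2.400e-04, 4.320e-04, 2.700e-04]  ψ = [1, 1, 2]  (obs o_3=3)
t=4: δ = [4.320e-05, 7.776e-05, 4.050e-05]  ψ = [1, 1, 2]  (obs o_4=3)
backtrack: best end state = 1; path = [0, 1, 1, 1, 1]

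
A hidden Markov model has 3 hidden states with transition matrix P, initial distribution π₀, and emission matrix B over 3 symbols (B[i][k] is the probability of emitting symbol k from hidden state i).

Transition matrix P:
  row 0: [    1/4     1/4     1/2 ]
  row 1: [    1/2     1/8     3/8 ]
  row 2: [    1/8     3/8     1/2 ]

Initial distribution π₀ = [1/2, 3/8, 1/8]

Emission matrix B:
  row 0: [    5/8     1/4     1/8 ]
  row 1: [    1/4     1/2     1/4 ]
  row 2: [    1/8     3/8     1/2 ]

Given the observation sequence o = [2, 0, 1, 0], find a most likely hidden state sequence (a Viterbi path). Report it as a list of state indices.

t=0: δ = [6.250e-02, 9.375e-02, 6.250e-02]  (obs o_0=2)
t=1: δ = [2.930e-02, 5.859e-03, 4.395e-03]  ψ = [1, 2, 1]  (obs o_1=0)
t=2: δ = [1.831e-03, 3.662e-03, 5.493e-03]  ψ = [0, 0, 0]  (obs o_2=1)
t=3: δ = [1.144e-03, 5.150e-04, 3.433e-04]  ψ = [1, 2, 2]  (obs o_3=0)
backtrack: best end state = 0; path = [1, 0, 1, 0]

path = [1, 0, 1, 0]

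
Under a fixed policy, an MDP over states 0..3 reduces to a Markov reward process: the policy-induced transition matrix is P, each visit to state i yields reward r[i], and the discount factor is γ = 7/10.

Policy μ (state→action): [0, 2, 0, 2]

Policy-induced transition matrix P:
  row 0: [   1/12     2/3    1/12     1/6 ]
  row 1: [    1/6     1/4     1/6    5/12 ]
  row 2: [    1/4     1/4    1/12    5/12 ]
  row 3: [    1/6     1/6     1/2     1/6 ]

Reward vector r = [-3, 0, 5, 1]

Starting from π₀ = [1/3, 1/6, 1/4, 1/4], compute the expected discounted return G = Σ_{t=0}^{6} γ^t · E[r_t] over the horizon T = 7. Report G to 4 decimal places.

t=0: π = [0.3333, 0.1667, 0.2500, 0.2500], E[r] = 0.5000, γ^t·E[r] = 0.500000, running G = 0.500000
t=1: π = [0.1597, 0.3681, 0.2014, 0.2708], E[r] = 0.7986, γ^t·E[r] = 0.559028, running G = 1.059028
t=2: π = [0.1701, 0.2940, 0.2269, 0.3090], E[r] = 0.9329, γ^t·E[r] = 0.457106, running G = 1.516134
t=3: π = [0.1714, 0.2951, 0.2366, 0.2969], E[r] = 0.9657, γ^t·E[r] = 0.331223, running G = 1.847357
t=4: π = [0.1721, 0.2967, 0.2316, 0.2996], E[r] = 0.9414, γ^t·E[r] = 0.226037, running G = 2.073394
t=5: π = [0.1716, 0.2967, 0.2329, 0.2987], E[r] = 0.9483, γ^t·E[r] = 0.159382, running G = 2.232776
t=6: π = [0.1718, 0.2966, 0.2325, 0.2991], E[r] = 0.9464, γ^t·E[r] = 0.111348, running G = 2.344125

G = 2.3441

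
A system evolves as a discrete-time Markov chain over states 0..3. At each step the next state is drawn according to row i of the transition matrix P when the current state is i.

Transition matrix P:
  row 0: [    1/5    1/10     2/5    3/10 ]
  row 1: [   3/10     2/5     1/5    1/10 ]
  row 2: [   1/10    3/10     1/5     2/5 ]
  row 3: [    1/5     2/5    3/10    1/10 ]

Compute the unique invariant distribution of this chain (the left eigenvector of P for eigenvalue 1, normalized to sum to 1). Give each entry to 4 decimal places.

π = [0.2049, 0.3122, 0.2630, 0.2199]

Balance equations π_j = Σ_i π_i·P[i][j]:
  π_0 = 1/5·π_0 + 3/10·π_1 + 1/10·π_2 + 1/5·π_3
  π_1 = 1/10·π_0 + 2/5·π_1 + 3/10·π_2 + 2/5·π_3
  π_2 = 2/5·π_0 + 1/5·π_1 + 1/5·π_2 + 3/10·π_3
  normalize: π_0 + π_1 + π_2 + π_3 = 1
Solving the linear system gives exactly π = [233/1137, 355/1137, 299/1137, 250/1137].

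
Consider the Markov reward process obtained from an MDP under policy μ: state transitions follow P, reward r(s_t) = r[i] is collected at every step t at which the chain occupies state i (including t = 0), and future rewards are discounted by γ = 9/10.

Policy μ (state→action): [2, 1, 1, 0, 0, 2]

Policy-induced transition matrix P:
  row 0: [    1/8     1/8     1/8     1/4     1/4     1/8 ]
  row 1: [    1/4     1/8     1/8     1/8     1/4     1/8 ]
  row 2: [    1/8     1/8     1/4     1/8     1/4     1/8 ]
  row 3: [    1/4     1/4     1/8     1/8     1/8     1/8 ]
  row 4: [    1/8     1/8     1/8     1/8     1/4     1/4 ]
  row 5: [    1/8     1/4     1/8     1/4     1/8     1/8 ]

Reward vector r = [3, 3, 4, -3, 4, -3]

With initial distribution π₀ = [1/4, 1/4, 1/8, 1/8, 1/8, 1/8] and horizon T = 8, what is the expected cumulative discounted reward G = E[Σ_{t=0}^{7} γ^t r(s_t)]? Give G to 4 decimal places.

t=0: π = [0.2500, 0.2500, 0.1250, 0.1250, 0.1250, 0.1250], E[r] = 1.7500, γ^t·E[r] = 1.750000, running G = 1.750000
t=1: π = [0.1719, 0.1563, 0.1406, 0.1719, 0.2188, 0.1406], E[r] = 1.4844, γ^t·E[r] = 1.335938, running G = 3.085938
t=2: π = [0.1660, 0.1641, 0.1426, 0.1641, 0.2109, 0.1523], E[r] = 1.4551, γ^t·E[r] = 1.178613, running G = 4.264551
t=3: π = [0.1660, 0.1646, 0.1428, 0.1648, 0.2104, 0.1514], E[r] = 1.4563, γ^t·E[r] = 1.061642, running G = 5.326193
t=4: π = [0.1662, 0.1645, 0.1429, 0.1647, 0.2105, 0.1513], E[r] = 1.4575, γ^t·E[r] = 0.956239, running G = 6.282431
t=5: π = [0.1661, 0.1645, 0.1429, 0.1647, 0.2105, 0.1513], E[r] = 1.4574, γ^t·E[r] = 0.860576, running G = 7.143008
t=6: π = [0.1661, 0.1645, 0.1429, 0.1647, 0.2105, 0.1513], E[r] = 1.4574, γ^t·E[r] = 0.774515, running G = 7.917522
t=7: π = [0.1661, 0.1645, 0.1429, 0.1647, 0.2105, 0.1513], E[r] = 1.4574, γ^t·E[r] = 0.697064, running G = 8.614586

G = 8.6146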